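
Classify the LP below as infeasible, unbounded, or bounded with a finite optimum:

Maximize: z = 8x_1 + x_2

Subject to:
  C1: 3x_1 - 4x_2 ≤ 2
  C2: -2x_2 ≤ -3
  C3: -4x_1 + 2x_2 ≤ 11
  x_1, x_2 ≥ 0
Feasible point: (0, 2) satisfies every constraint, so the LP is feasible.
Direction d = (1, 1): for each constraint row a, a·d ≤ 0 —
  (3)(1) + (-4)(1) = -1 ≤ 0
  (0)(1) + (-2)(1) = -2 ≤ 0
  (-4)(1) + (2)(1) = -2 ≤ 0
and d ≥ 0, so (0, 2) + t·d stays feasible for every t ≥ 0. Along this ray z = 8x_1 + x_2 changes by 9 per unit t, so z → +∞.

Unbounded — the objective can increase without bound over the feasible region.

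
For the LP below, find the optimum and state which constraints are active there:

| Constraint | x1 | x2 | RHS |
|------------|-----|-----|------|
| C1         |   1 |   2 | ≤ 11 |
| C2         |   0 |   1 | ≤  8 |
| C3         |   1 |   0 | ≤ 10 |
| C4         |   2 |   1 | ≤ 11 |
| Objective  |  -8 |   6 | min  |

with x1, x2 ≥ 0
Optimal: x1 = 5.5, x2 = 0
Binding: C4, x2 ≥ 0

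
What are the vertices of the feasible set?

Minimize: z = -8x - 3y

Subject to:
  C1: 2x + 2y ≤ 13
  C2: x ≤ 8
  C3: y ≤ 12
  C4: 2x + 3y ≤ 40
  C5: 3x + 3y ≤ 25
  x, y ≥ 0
Each vertex is the intersection of two constraint boundaries that also satisfies all remaining constraints:
  x = 0 and y = 0 → (0, 0)
  2x + 2y = 13 and y = 0 → (6.5, 0)
  2x + 2y = 13 and x = 0 → (0, 6.5)

Vertices: (0, 0), (6.5, 0), (0, 6.5)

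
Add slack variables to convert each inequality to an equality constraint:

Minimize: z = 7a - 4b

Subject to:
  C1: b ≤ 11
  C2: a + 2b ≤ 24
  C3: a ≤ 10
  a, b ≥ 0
min z = 7a - 4b

s.t.
  b + s1 = 11
  a + 2b + s2 = 24
  a + s3 = 10
  a, b, s1, s2, s3 ≥ 0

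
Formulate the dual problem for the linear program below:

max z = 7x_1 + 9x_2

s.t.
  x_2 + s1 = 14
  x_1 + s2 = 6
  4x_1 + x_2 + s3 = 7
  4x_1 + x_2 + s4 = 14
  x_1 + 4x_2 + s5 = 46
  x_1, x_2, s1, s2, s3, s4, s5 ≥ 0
Minimize: z = 14y1 + 6y2 + 7y3 + 14y4 + 46y5

Subject to:
  C1: -y2 - 4y3 - 4y4 - y5 ≤ -7
  C2: -y1 - y3 - y4 - 4y5 ≤ -9
  y1, y2, y3, y4, y5 ≥ 0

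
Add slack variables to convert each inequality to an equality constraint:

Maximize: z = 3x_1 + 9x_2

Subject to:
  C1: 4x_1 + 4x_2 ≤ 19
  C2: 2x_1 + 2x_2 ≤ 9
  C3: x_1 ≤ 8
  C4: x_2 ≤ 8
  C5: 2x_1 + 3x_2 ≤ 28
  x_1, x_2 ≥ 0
max z = 3x_1 + 9x_2

s.t.
  4x_1 + 4x_2 + s1 = 19
  2x_1 + 2x_2 + s2 = 9
  x_1 + s3 = 8
  x_2 + s4 = 8
  2x_1 + 3x_2 + s5 = 28
  x_1, x_2, s1, s2, s3, s4, s5 ≥ 0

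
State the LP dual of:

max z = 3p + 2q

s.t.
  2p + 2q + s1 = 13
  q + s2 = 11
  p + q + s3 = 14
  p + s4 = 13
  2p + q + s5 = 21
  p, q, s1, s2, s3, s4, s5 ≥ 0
Minimize: z = 13y1 + 11y2 + 14y3 + 13y4 + 21y5

Subject to:
  C1: -2y1 - y3 - y4 - 2y5 ≤ -3
  C2: -2y1 - y2 - y3 - y5 ≤ -2
  y1, y2, y3, y4, y5 ≥ 0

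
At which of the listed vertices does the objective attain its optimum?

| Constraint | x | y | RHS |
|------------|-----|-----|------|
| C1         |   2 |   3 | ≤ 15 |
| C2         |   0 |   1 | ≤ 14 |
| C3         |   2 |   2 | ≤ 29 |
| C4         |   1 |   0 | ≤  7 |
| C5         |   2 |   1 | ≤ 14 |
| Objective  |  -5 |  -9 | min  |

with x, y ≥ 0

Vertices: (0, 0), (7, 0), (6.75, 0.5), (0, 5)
Evaluating z = -5x - 9y at each vertex:
  (0, 0): z = 0
  (7, 0): z = -35
  (6.75, 0.5): z = -38.25
  (0, 5): z = -45

The smallest value is z = -45, attained at (0, 5).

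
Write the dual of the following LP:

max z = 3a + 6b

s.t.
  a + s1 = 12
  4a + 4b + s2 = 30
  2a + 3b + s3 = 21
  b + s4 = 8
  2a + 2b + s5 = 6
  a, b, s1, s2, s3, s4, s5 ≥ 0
Minimize: z = 12y1 + 30y2 + 21y3 + 8y4 + 6y5

Subject to:
  C1: -y1 - 4y2 - 2y3 - 2y5 ≤ -3
  C2: -4y2 - 3y3 - y4 - 2y5 ≤ -6
  y1, y2, y3, y4, y5 ≥ 0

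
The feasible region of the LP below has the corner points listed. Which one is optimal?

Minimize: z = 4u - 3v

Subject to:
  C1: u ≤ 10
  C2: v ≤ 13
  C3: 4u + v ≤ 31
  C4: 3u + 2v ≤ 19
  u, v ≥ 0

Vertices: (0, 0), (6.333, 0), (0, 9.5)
(0, 9.5) with z = -28.5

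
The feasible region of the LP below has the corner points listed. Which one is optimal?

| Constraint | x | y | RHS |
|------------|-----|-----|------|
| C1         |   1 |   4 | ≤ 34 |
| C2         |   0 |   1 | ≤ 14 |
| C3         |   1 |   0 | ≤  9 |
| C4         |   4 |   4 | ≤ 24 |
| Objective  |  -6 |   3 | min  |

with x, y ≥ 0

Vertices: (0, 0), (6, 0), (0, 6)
(6, 0) with z = -36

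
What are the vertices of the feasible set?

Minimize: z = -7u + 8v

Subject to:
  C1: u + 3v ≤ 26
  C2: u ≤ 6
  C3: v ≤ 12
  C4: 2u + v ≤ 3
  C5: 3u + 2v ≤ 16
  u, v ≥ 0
Each vertex is the intersection of two constraint boundaries that also satisfies all remaining constraints:
  u = 0 and v = 0 → (0, 0)
  2u + v = 3 and v = 0 → (1.5, 0)
  2u + v = 3 and u = 0 → (0, 3)

Vertices: (0, 0), (1.5, 0), (0, 3)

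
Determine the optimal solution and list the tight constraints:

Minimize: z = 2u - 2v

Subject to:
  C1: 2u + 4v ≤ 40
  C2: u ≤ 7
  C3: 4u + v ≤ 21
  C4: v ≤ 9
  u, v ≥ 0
Optimal: u = 0, v = 9
Slack at optimum:
  C1: slack = 4
  C2: slack = 7
  C3: slack = 12
  C4: slack = 0 (binding)
  u ≥ 0: u = 0 (binding)
  v ≥ 0: v = 9
Binding constraints: C4, u ≥ 0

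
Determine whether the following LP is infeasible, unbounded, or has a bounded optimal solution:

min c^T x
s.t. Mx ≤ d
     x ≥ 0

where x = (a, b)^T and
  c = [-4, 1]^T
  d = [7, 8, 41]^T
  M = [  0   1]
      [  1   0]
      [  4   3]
The point (8, 0) satisfies every constraint, so the LP is feasible; the constraints give a ≤ 8 and b ≤ 7, which with a, b ≥ 0 keep the feasible region inside a bounded box. A feasible, bounded LP attains a finite optimum at a vertex.

Feasible with finite optimum z* = -32 at (8, 0).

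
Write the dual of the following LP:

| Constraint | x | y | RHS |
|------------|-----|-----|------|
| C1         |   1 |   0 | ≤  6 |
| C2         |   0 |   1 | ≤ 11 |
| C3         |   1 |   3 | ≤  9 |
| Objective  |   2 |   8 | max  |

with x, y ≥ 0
Minimize: z = 6y1 + 11y2 + 9y3

Subject to:
  C1: -y1 - y3 ≤ -2
  C2: -y2 - 3y3 ≤ -8
  y1, y2, y3 ≥ 0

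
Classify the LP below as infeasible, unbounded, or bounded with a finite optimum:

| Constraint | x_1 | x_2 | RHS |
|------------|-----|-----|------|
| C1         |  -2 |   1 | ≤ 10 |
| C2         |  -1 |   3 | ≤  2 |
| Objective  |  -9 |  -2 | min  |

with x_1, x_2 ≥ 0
Feasible point: (0, 0) satisfies every constraint, so the LP is feasible.
Direction d = (1, 0): for each constraint row a, a·d ≤ 0 —
  (-2)(1) + (1)(0) = -2 ≤ 0
  (-1)(1) + (3)(0) = -1 ≤ 0
and d ≥ 0, so (0, 0) + t·d stays feasible for every t ≥ 0. Along this ray z = -9x_1 - 2x_2 changes by -9 per unit t, so z → −∞.

The LP is unbounded; z can be made arbitrarily small.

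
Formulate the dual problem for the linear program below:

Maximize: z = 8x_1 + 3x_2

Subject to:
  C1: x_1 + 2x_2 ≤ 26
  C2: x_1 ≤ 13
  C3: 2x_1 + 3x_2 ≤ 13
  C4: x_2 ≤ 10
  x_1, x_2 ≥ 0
Minimize: z = 26y1 + 13y2 + 13y3 + 10y4

Subject to:
  C1: -y1 - y2 - 2y3 ≤ -8
  C2: -2y1 - 3y3 - y4 ≤ -3
  y1, y2, y3, y4 ≥ 0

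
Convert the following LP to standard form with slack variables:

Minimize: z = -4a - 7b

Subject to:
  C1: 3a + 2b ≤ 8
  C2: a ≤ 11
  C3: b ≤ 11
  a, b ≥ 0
min z = -4a - 7b

s.t.
  3a + 2b + s1 = 8
  a + s2 = 11
  b + s3 = 11
  a, b, s1, s2, s3 ≥ 0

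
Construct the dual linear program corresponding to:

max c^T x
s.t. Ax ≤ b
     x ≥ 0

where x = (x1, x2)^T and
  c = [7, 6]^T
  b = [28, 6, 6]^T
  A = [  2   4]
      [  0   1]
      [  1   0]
Minimize: z = 28y1 + 6y2 + 6y3

Subject to:
  C1: -2y1 - y3 ≤ -7
  C2: -4y1 - y2 ≤ -6
  y1, y2, y3 ≥ 0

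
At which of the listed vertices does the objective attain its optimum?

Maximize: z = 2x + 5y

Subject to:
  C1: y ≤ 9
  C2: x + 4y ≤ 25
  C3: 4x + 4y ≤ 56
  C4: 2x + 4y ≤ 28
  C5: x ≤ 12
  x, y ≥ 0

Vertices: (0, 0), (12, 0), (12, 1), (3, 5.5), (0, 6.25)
(3, 5.5) with z = 33.5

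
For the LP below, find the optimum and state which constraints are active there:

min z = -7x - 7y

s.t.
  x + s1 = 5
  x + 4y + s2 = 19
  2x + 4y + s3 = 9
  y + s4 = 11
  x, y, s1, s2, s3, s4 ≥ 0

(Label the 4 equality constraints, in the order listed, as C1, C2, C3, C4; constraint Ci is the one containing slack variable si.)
Optimal: x = 4.5, y = 0
Slack at optimum:
  C1: slack = 0.5
  C2: slack = 14.5
  C3: slack = 0 (binding)
  C4: slack = 11
  x ≥ 0: x = 4.5
  y ≥ 0: y = 0 (binding)
Binding constraints: C3, y ≥ 0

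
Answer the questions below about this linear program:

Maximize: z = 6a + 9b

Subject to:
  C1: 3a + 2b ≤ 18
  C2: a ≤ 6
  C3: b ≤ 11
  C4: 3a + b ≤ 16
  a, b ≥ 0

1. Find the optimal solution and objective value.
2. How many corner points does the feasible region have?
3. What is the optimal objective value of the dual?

1. a = 0, b = 9, z = 81
2. 4
3. 81 (by strong duality, equal to the primal optimum)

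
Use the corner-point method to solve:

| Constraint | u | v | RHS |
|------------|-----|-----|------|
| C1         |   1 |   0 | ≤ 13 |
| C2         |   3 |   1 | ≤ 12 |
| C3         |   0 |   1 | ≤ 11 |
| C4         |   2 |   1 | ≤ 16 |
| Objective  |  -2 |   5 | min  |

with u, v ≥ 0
u = 4, v = 0, z = -8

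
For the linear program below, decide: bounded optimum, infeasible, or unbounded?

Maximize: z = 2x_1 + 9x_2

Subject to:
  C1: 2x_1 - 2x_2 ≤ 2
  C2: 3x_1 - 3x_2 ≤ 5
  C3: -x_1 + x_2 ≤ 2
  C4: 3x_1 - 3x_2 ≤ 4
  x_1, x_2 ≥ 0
Feasible point: (0, 0) satisfies every constraint, so the LP is feasible.
Direction d = (1, 1): for each constraint row a, a·d ≤ 0 —
  (2)(1) + (-2)(1) = 0 ≤ 0
  (3)(1) + (-3)(1) = 0 ≤ 0
  (-1)(1) + (1)(1) = 0 ≤ 0
  (3)(1) + (-3)(1) = 0 ≤ 0
and d ≥ 0, so (0, 0) + t·d stays feasible for every t ≥ 0. Along this ray z = 2x_1 + 9x_2 changes by 11 per unit t, so z → +∞.

The LP is unbounded; z can be made arbitrarily large.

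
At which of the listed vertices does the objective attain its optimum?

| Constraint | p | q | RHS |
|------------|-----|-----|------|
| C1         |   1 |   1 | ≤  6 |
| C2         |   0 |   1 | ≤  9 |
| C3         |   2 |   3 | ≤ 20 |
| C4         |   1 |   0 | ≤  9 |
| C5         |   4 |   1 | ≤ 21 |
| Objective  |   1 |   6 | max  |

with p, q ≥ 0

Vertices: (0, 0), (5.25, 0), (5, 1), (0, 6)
Evaluating z = p + 6q at each vertex:
  (0, 0): z = 0
  (5.25, 0): z = 5.25
  (5, 1): z = 11
  (0, 6): z = 36

The largest value is z = 36, attained at (0, 6).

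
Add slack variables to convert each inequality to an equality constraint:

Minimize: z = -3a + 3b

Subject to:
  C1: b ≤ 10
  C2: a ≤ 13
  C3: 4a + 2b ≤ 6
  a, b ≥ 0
min z = -3a + 3b

s.t.
  b + s1 = 10
  a + s2 = 13
  4a + 2b + s3 = 6
  a, b, s1, s2, s3 ≥ 0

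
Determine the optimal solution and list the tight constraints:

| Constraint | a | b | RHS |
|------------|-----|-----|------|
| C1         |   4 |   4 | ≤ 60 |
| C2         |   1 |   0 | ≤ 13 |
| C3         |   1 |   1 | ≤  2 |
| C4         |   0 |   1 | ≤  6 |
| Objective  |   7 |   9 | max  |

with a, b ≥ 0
Optimal: a = 0, b = 2
Slack at optimum:
  C1: slack = 52
  C2: slack = 13
  C3: slack = 0 (binding)
  C4: slack = 4
  a ≥ 0: a = 0 (binding)
  b ≥ 0: b = 2
Binding constraints: C3, a ≥ 0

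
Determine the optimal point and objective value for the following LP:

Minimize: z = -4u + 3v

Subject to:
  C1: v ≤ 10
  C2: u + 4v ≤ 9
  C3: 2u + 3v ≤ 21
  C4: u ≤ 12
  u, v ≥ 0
u = 9, v = 0, z = -36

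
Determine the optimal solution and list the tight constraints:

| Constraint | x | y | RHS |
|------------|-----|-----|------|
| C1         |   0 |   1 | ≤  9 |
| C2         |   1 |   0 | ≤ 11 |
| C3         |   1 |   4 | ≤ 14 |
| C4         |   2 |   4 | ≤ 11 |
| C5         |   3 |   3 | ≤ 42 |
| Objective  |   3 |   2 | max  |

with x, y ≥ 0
Optimal: x = 5.5, y = 0
Slack at optimum:
  C1: slack = 9
  C2: slack = 5.5
  C3: slack = 8.5
  C4: slack = 0 (binding)
  C5: slack = 25.5
  x ≥ 0: x = 5.5
  y ≥ 0: y = 0 (binding)
Binding constraints: C4, y ≥ 0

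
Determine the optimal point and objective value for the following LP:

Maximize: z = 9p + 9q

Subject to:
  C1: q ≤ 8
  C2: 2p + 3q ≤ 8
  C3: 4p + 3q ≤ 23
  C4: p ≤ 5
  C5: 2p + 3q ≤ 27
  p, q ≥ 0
Each vertex is the intersection of two constraint boundaries that also satisfies all remaining constraints:
  p = 0 and q = 0 → (0, 0)
  2p + 3q = 8 and q = 0 → (4, 0)
  2p + 3q = 8 and p = 0 → (0, 2.667)

Evaluating z = 9p + 9q at each vertex:
  (0, 0): z = 0
  (4, 0): z = 36
  (0, 2.667): z = 24

The maximum is at (4, 0) with z = 36.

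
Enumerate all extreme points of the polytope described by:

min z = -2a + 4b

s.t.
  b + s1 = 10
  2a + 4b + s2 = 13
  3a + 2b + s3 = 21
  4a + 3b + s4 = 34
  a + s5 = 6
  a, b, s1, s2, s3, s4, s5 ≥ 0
Each vertex is the intersection of two constraint boundaries that also satisfies all remaining constraints:
  a = 0 and b = 0 → (0, 0)
  a = 6 and b = 0 → (6, 0)
  2a + 4b = 13 and a = 6 → (6, 0.25)
  2a + 4b = 13 and a = 0 → (0, 3.25)

Vertices: (0, 0), (6, 0), (6, 0.25), (0, 3.25)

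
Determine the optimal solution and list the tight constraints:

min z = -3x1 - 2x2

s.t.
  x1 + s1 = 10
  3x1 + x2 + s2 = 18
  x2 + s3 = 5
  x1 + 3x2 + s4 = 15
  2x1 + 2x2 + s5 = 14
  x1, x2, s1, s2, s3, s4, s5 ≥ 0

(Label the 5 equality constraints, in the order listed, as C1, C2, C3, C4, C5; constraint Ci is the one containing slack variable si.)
Optimal: x1 = 5.5, x2 = 1.5
Binding: C2, C5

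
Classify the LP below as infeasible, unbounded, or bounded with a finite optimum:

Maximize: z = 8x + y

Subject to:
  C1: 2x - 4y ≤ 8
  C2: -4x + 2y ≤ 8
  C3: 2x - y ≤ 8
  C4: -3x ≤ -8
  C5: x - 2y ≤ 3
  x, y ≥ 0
Feasible point: (3, 0) satisfies every constraint, so the LP is feasible.
Direction d = (1, 2): for each constraint row a, a·d ≤ 0 —
  (2)(1) + (-4)(2) = -6 ≤ 0
  (-4)(1) + (2)(2) = 0 ≤ 0
  (2)(1) + (-1)(2) = 0 ≤ 0
  (-3)(1) + (0)(2) = -3 ≤ 0
  (1)(1) + (-2)(2) = -3 ≤ 0
and d ≥ 0, so (3, 0) + t·d stays feasible for every t ≥ 0. Along this ray z = 8x + y changes by 10 per unit t, so z → +∞.

Unbounded — the objective can increase without bound over the feasible region.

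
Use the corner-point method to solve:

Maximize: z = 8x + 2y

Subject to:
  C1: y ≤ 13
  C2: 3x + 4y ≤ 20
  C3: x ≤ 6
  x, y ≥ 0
Each vertex is the intersection of two constraint boundaries that also satisfies all remaining constraints:
  x = 0 and y = 0 → (0, 0)
  x = 6 and y = 0 → (6, 0)
  3x + 4y = 20 and x = 6 → (6, 0.5)
  3x + 4y = 20 and x = 0 → (0, 5)

Evaluating z = 8x + 2y at each vertex:
  (0, 0): z = 0
  (6, 0): z = 48
  (6, 0.5): z = 49
  (0, 5): z = 10

The maximum is at (6, 0.5) with z = 49.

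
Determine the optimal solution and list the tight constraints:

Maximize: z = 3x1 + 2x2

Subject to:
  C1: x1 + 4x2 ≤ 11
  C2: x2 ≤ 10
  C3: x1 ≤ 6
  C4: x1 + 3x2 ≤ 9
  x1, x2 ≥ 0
Optimal: x1 = 6, x2 = 1
Slack at optimum:
  C1: slack = 1
  C2: slack = 9
  C3: slack = 0 (binding)
  C4: slack = 0 (binding)
  x1 ≥ 0: x1 = 6
  x2 ≥ 0: x2 = 1
Binding constraints: C3, C4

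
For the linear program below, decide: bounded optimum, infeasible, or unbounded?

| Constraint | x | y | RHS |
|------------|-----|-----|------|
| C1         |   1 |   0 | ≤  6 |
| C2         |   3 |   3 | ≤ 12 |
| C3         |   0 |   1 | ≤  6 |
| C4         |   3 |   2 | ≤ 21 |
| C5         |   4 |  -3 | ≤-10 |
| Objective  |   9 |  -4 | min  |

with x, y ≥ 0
The point (0, 4) satisfies every constraint, so the LP is feasible; the constraints give x ≤ 6 and y ≤ 6, which with x, y ≥ 0 keep the feasible region inside a bounded box. A feasible, bounded LP attains a finite optimum at a vertex.

Feasible with finite optimum z* = -16 at (0, 4).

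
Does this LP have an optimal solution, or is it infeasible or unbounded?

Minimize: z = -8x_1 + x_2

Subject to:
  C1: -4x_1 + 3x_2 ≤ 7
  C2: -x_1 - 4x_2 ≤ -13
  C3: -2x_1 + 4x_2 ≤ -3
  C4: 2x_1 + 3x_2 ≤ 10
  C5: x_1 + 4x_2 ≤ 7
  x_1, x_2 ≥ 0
C5 requires x_1 + 4x_2 ≤ 7, while C2 (-x_1 - 4x_2 ≤ -13) is equivalent to x_1 + 4x_2 ≥ 13. Together they would need 13 ≤ x_1 + 4x_2 ≤ 7, which is impossible since 13 > 7. No point satisfies all constraints.

Infeasible: no point satisfies all constraints simultaneously.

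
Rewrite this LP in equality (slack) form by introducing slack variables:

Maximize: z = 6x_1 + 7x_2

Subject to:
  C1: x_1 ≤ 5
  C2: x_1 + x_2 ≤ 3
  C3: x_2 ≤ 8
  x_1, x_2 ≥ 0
max z = 6x_1 + 7x_2

s.t.
  x_1 + s1 = 5
  x_1 + x_2 + s2 = 3
  x_2 + s3 = 8
  x_1, x_2, s1, s2, s3 ≥ 0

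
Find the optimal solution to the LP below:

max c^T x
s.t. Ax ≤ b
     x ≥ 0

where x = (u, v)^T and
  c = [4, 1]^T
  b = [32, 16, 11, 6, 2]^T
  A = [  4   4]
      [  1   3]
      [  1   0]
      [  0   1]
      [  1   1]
Each vertex is the intersection of two constraint boundaries that also satisfies all remaining constraints:
  u = 0 and v = 0 → (0, 0)
  u + v = 2 and v = 0 → (2, 0)
  u + v = 2 and u = 0 → (0, 2)

Evaluating z = 4u + v at each vertex:
  (0, 0): z = 0
  (2, 0): z = 8
  (0, 2): z = 2

The maximum is at (2, 0) with z = 8.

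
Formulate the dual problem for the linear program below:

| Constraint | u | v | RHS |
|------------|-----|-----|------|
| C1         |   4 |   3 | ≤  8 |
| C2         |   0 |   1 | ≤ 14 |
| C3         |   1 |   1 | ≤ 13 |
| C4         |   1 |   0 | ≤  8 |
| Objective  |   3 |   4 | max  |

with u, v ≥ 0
Minimize: z = 8y1 + 14y2 + 13y3 + 8y4

Subject to:
  C1: -4y1 - y3 - y4 ≤ -3
  C2: -3y1 - y2 - y3 ≤ -4
  y1, y2, y3, y4 ≥ 0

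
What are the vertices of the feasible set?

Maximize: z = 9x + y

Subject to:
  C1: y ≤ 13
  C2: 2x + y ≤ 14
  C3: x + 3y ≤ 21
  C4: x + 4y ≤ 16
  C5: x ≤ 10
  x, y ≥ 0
Each vertex is the intersection of two constraint boundaries that also satisfies all remaining constraints:
  x = 0 and y = 0 → (0, 0)
  2x + y = 14 and y = 0 → (7, 0)
  2x + y = 14 and x + 4y = 16 → (5.714, 2.571)
  x + 4y = 16 and x = 0 → (0, 4)

Vertices: (0, 0), (7, 0), (5.714, 2.571), (0, 4)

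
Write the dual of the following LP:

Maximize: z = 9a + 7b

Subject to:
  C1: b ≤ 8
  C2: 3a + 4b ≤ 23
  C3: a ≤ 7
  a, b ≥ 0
Minimize: z = 8y1 + 23y2 + 7y3

Subject to:
  C1: -3y2 - y3 ≤ -9
  C2: -y1 - 4y2 ≤ -7
  y1, y2, y3 ≥ 0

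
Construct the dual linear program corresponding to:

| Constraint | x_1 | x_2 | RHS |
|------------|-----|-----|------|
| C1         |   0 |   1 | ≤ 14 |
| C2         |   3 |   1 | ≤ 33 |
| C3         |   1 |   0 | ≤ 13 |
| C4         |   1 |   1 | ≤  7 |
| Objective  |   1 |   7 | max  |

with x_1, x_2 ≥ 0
Minimize: z = 14y1 + 33y2 + 13y3 + 7y4

Subject to:
  C1: -3y2 - y3 - y4 ≤ -1
  C2: -y1 - y2 - y4 ≤ -7
  y1, y2, y3, y4 ≥ 0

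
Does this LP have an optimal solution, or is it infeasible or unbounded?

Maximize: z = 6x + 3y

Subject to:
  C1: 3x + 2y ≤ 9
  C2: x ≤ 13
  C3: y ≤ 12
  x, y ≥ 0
The point (3, 0) satisfies every constraint, so the LP is feasible; the constraints give x ≤ 13 and y ≤ 12, which with x, y ≥ 0 keep the feasible region inside a bounded box. A feasible, bounded LP attains a finite optimum at a vertex.

Feasible with finite optimum z* = 18 at (3, 0).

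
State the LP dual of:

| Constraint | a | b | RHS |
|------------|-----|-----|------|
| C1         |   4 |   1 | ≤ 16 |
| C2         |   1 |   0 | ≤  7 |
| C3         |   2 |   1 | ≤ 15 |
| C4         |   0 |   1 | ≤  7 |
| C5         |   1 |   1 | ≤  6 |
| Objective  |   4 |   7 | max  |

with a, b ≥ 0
Minimize: z = 16y1 + 7y2 + 15y3 + 7y4 + 6y5

Subject to:
  C1: -4y1 - y2 - 2y3 - y5 ≤ -4
  C2: -y1 - y3 - y4 - y5 ≤ -7
  y1, y2, y3, y4, y5 ≥ 0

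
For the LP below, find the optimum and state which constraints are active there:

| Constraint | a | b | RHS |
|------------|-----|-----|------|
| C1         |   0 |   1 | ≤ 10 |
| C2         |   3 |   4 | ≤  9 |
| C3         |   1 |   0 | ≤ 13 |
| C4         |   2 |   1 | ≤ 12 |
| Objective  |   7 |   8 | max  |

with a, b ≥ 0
Optimal: a = 3, b = 0
Binding: C2, b ≥ 0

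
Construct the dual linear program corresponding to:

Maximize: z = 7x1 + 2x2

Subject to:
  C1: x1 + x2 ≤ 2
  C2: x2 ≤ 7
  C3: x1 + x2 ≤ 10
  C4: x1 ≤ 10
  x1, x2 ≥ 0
Minimize: z = 2y1 + 7y2 + 10y3 + 10y4

Subject to:
  C1: -y1 - y3 - y4 ≤ -7
  C2: -y1 - y2 - y3 ≤ -2
  y1, y2, y3, y4 ≥ 0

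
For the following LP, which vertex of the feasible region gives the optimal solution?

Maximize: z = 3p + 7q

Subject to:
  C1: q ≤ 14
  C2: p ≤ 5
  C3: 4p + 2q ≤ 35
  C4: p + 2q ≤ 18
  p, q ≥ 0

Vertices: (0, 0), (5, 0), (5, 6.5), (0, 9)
Evaluating z = 3p + 7q at each vertex:
  (0, 0): z = 0
  (5, 0): z = 15
  (5, 6.5): z = 60.5
  (0, 9): z = 63

The largest value is z = 63, attained at (0, 9).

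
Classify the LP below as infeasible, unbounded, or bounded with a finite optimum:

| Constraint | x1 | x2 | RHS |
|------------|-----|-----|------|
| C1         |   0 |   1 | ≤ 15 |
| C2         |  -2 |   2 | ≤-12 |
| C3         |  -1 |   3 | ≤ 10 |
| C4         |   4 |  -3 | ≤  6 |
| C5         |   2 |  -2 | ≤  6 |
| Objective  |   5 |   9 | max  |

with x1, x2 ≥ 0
C5 requires 2x1 - 2x2 ≤ 6, while C2 (-2x1 + 2x2 ≤ -12) is equivalent to 2x1 - 2x2 ≥ 12. Together they would need 12 ≤ 2x1 - 2x2 ≤ 6, which is impossible since 12 > 6. No point satisfies all constraints.

Infeasible: no point satisfies all constraints simultaneously.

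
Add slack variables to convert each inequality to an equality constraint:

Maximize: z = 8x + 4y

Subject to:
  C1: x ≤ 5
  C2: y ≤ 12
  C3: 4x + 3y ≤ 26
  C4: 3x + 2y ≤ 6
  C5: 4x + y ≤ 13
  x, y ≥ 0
max z = 8x + 4y

s.t.
  x + s1 = 5
  y + s2 = 12
  4x + 3y + s3 = 26
  3x + 2y + s4 = 6
  4x + y + s5 = 13
  x, y, s1, s2, s3, s4, s5 ≥ 0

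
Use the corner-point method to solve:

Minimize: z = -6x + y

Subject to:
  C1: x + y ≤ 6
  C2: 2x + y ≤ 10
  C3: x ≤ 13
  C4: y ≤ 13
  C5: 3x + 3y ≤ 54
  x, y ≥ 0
x = 5, y = 0, z = -30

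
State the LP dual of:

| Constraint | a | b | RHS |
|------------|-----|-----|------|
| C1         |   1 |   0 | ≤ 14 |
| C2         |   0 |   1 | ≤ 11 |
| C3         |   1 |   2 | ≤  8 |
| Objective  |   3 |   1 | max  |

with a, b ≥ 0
Minimize: z = 14y1 + 11y2 + 8y3

Subject to:
  C1: -y1 - y3 ≤ -3
  C2: -y2 - 2y3 ≤ -1
  y1, y2, y3 ≥ 0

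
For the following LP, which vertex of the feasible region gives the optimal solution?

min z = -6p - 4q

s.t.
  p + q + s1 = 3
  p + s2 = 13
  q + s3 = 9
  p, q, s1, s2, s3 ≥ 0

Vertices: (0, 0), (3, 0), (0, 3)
Evaluating z = -6p - 4q at each vertex:
  (0, 0): z = 0
  (3, 0): z = -18
  (0, 3): z = -12

The smallest value is z = -18, attained at (3, 0).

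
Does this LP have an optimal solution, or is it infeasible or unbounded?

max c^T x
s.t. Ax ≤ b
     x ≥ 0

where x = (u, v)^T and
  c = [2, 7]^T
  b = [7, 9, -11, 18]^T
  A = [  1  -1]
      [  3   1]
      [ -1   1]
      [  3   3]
One constraint requires u - v ≤ 7, while the constraint -u + v ≤ -11 is equivalent to u - v ≥ 11. Together they would need 11 ≤ u - v ≤ 7, which is impossible since 11 > 7. No point satisfies all constraints.

Infeasible — the constraint set is empty.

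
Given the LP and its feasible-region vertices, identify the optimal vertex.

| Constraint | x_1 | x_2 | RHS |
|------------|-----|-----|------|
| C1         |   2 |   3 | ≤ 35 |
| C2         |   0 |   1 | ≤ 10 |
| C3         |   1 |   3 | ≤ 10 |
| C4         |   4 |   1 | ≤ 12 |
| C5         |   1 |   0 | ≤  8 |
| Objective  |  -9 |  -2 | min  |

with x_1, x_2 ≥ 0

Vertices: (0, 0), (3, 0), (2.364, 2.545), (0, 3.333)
Evaluating z = -9x_1 - 2x_2 at each vertex:
  (0, 0): z = 0
  (3, 0): z = -27
  (2.364, 2.545): z = -26.36
  (0, 3.333): z = -6.667

The smallest value is z = -27, attained at (3, 0).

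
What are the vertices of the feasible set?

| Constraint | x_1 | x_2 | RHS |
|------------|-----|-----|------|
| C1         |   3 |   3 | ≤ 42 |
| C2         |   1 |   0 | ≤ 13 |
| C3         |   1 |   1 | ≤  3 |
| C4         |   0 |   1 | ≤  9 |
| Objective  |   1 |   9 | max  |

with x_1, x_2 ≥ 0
Each vertex is the intersection of two constraint boundaries that also satisfies all remaining constraints:
  x_1 = 0 and x_2 = 0 → (0, 0)
  x_1 + x_2 = 3 and x_2 = 0 → (3, 0)
  x_1 + x_2 = 3 and x_1 = 0 → (0, 3)

Vertices: (0, 0), (3, 0), (0, 3)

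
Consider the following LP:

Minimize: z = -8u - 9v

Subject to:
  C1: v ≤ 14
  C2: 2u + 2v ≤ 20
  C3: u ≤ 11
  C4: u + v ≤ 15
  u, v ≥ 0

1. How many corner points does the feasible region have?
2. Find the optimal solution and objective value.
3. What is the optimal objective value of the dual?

1. 3
2. u = 0, v = 10, z = -90
3. -90 (by strong duality, equal to the primal optimum)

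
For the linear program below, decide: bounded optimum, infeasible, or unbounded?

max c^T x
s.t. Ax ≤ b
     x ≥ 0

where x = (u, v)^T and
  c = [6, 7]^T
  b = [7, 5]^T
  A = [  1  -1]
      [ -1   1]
Feasible point: (0, 0) satisfies every constraint, so the LP is feasible.
Direction d = (1, 1): for each constraint row a, a·d ≤ 0 —
  (1)(1) + (-1)(1) = 0 ≤ 0
  (-1)(1) + (1)(1) = 0 ≤ 0
and d ≥ 0, so (0, 0) + t·d stays feasible for every t ≥ 0. Along this ray z = 6u + 7v changes by 13 per unit t, so z → +∞.

Unbounded — the objective can increase without bound over the feasible region.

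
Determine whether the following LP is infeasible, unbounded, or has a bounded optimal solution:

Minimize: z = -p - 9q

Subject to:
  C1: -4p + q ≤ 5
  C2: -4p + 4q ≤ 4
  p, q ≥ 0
Feasible point: (0, 0) satisfies every constraint, so the LP is feasible.
Direction d = (1, 0): for each constraint row a, a·d ≤ 0 —
  (-4)(1) + (1)(0) = -4 ≤ 0
  (-4)(1) + (4)(0) = -4 ≤ 0
and d ≥ 0, so (0, 0) + t·d stays feasible for every t ≥ 0. Along this ray z = -p - 9q changes by -1 per unit t, so z → −∞.

The LP is unbounded; z can be made arbitrarily small.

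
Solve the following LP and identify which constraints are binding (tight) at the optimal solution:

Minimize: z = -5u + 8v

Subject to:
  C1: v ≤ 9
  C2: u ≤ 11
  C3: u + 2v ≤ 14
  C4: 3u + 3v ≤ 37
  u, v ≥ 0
Optimal: u = 11, v = 0
Slack at optimum:
  C1: slack = 9
  C2: slack = 0 (binding)
  C3: slack = 3
  C4: slack = 4
  u ≥ 0: u = 11
  v ≥ 0: v = 0 (binding)
Binding constraints: C2, v ≥ 0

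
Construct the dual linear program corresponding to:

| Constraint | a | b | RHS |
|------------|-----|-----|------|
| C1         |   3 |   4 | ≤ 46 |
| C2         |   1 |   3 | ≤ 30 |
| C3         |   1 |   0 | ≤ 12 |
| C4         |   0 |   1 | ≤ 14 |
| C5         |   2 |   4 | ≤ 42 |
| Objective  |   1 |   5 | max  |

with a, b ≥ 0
Minimize: z = 46y1 + 30y2 + 12y3 + 14y4 + 42y5

Subject to:
  C1: -3y1 - y2 - y3 - 2y5 ≤ -1
  C2: -4y1 - 3y2 - y4 - 4y5 ≤ -5
  y1, y2, y3, y4, y5 ≥ 0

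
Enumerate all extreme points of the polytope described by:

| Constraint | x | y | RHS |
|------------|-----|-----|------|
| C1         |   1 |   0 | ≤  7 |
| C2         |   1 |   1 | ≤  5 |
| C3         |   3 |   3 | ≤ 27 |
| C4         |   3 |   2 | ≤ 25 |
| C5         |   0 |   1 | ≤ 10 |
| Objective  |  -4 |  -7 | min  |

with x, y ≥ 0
Each vertex is the intersection of two constraint boundaries that also satisfies all remaining constraints:
  x = 0 and y = 0 → (0, 0)
  x + y = 5 and y = 0 → (5, 0)
  x + y = 5 and x = 0 → (0, 5)

Vertices: (0, 0), (5, 0), (0, 5)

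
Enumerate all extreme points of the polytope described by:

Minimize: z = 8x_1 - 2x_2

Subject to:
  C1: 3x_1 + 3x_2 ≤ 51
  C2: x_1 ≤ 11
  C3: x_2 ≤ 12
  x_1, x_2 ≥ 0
Each vertex is the intersection of two constraint boundaries that also satisfies all remaining constraints:
  x_1 = 0 and x_2 = 0 → (0, 0)
  x_1 = 11 and x_2 = 0 → (11, 0)
  3x_1 + 3x_2 = 51 and x_1 = 11 → (11, 6)
  3x_1 + 3x_2 = 51 and x_2 = 12 → (5, 12)
  x_2 = 12 and x_1 = 0 → (0, 12)

Vertices: (0, 0), (11, 0), (11, 6), (5, 12), (0, 12)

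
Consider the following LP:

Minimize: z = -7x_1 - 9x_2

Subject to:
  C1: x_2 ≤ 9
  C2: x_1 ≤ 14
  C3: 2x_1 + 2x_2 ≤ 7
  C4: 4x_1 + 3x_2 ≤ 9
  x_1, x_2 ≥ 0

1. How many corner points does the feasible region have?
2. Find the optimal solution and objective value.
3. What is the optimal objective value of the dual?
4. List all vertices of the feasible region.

1. 3
2. x_1 = 0, x_2 = 3, z = -27
3. -27 (by strong duality, equal to the primal optimum)
4. (0, 0), (2.25, 0), (0, 3)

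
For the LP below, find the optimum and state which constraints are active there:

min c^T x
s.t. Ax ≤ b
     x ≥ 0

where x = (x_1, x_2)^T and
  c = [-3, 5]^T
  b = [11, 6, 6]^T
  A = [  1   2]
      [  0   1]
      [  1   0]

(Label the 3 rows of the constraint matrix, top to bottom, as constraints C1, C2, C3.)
Optimal: x_1 = 6, x_2 = 0
Slack at optimum:
  C1: slack = 5
  C2: slack = 6
  C3: slack = 0 (binding)
  x_1 ≥ 0: x_1 = 6
  x_2 ≥ 0: x_2 = 0 (binding)
Binding constraints: C3, x_2 ≥ 0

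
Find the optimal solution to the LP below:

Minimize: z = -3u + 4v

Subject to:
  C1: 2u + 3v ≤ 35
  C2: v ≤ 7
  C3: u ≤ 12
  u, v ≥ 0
Each vertex is the intersection of two constraint boundaries that also satisfies all remaining constraints:
  u = 0 and v = 0 → (0, 0)
  u = 12 and v = 0 → (12, 0)
  2u + 3v = 35 and u = 12 → (12, 3.667)
  2u + 3v = 35 and v = 7 → (7, 7)
  v = 7 and u = 0 → (0, 7)

Evaluating z = -3u + 4v at each vertex:
  (0, 0): z = 0
  (12, 0): z = -36
  (12, 3.667): z = -21.33
  (7, 7): z = 7
  (0, 7): z = 28

The minimum is at (12, 0) with z = -36.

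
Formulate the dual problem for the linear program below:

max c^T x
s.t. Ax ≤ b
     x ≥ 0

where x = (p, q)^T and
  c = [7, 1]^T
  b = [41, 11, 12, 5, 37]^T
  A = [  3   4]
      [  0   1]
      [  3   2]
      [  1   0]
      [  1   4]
Minimize: z = 41y1 + 11y2 + 12y3 + 5y4 + 37y5

Subject to:
  C1: -3y1 - 3y3 - y4 - y5 ≤ -7
  C2: -4y1 - y2 - 2y3 - 4y5 ≤ -1
  y1, y2, y3, y4, y5 ≥ 0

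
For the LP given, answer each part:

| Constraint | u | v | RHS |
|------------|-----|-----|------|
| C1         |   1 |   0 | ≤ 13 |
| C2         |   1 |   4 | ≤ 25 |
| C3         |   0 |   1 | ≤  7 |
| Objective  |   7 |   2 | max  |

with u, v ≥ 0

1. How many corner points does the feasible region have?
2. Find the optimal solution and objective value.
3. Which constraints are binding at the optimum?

1. 4
2. u = 13, v = 3, z = 97
3. C1, C2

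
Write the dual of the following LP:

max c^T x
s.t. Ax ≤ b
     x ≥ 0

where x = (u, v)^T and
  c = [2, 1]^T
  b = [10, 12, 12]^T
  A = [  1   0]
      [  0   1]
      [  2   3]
Minimize: z = 10y1 + 12y2 + 12y3

Subject to:
  C1: -y1 - 2y3 ≤ -2
  C2: -y2 - 3y3 ≤ -1
  y1, y2, y3 ≥ 0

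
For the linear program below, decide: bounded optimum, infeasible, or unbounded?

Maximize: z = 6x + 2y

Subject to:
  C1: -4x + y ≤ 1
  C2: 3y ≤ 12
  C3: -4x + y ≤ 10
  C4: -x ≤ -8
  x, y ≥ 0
Feasible point: (8, 0) satisfies every constraint, so the LP is feasible.
Direction d = (1, 0): for each constraint row a, a·d ≤ 0 —
  (-4)(1) + (1)(0) = -4 ≤ 0
  (0)(1) + (3)(0) = 0 ≤ 0
  (-4)(1) + (1)(0) = -4 ≤ 0
  (-1)(1) + (0)(0) = -1 ≤ 0
and d ≥ 0, so (8, 0) + t·d stays feasible for every t ≥ 0. Along this ray z = 6x + 2y changes by 6 per unit t, so z → +∞.

Unbounded: there is a feasible ray along which z → +∞.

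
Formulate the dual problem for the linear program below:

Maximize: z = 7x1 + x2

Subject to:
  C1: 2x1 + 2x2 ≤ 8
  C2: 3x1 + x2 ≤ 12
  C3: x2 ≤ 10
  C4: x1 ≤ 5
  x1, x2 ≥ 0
Minimize: z = 8y1 + 12y2 + 10y3 + 5y4

Subject to:
  C1: -2y1 - 3y2 - y4 ≤ -7
  C2: -2y1 - y2 - y3 ≤ -1
  y1, y2, y3, y4 ≥ 0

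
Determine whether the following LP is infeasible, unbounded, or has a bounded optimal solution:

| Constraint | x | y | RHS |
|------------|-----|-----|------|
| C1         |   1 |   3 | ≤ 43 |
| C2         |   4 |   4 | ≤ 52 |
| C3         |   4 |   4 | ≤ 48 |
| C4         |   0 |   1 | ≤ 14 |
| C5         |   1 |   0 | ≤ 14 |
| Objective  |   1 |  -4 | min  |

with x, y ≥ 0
The point (0, 12) satisfies every constraint, so the LP is feasible; the constraints give x ≤ 14 and y ≤ 14, which with x, y ≥ 0 keep the feasible region inside a bounded box. A feasible, bounded LP attains a finite optimum at a vertex.

The LP has an optimal solution: (0, 12) with z = -48.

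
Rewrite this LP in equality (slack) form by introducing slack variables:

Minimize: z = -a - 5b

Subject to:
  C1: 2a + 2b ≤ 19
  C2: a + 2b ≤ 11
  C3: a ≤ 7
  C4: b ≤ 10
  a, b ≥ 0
min z = -a - 5b

s.t.
  2a + 2b + s1 = 19
  a + 2b + s2 = 11
  a + s3 = 7
  b + s4 = 10
  a, b, s1, s2, s3, s4 ≥ 0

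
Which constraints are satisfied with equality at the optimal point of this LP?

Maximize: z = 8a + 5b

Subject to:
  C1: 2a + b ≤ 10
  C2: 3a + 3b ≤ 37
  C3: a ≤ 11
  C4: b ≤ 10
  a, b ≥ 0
Optimal: a = 0, b = 10
Slack at optimum:
  C1: slack = 0 (binding)
  C2: slack = 7
  C3: slack = 11
  C4: slack = 0 (binding)
  a ≥ 0: a = 0 (binding)
  b ≥ 0: b = 10
Binding constraints: C1, C4, a ≥ 0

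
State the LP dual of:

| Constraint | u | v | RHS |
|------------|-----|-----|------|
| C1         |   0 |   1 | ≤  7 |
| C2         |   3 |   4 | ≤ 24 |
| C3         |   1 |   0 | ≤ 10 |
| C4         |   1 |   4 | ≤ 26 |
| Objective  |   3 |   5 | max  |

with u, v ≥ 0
Minimize: z = 7y1 + 24y2 + 10y3 + 26y4

Subject to:
  C1: -3y2 - y3 - y4 ≤ -3
  C2: -y1 - 4y2 - 4y4 ≤ -5
  y1, y2, y3, y4 ≥ 0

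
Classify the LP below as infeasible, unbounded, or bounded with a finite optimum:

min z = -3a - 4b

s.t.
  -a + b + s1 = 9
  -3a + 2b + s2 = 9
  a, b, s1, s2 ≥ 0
Feasible point: (0, 0) satisfies every constraint, so the LP is feasible.
Direction d = (1, 0): for each constraint row a, a·d ≤ 0 —
  (-1)(1) + (1)(0) = -1 ≤ 0
  (-3)(1) + (2)(0) = -3 ≤ 0
and d ≥ 0, so (0, 0) + t·d stays feasible for every t ≥ 0. Along this ray z = -3a - 4b changes by -3 per unit t, so z → −∞.

The LP is unbounded; z can be made arbitrarily small.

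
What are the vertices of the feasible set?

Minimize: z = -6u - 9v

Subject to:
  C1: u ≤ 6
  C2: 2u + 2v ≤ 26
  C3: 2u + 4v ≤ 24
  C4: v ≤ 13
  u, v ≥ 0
Each vertex is the intersection of two constraint boundaries that also satisfies all remaining constraints:
  u = 0 and v = 0 → (0, 0)
  u = 6 and v = 0 → (6, 0)
  u = 6 and 2u + 4v = 24 → (6, 3)
  2u + 4v = 24 and u = 0 → (0, 6)

Vertices: (0, 0), (6, 0), (6, 3), (0, 6)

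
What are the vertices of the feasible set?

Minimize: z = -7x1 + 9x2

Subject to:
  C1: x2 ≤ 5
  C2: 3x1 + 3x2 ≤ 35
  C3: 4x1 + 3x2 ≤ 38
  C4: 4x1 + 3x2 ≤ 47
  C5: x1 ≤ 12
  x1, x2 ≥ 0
Each vertex is the intersection of two constraint boundaries that also satisfies all remaining constraints:
  x1 = 0 and x2 = 0 → (0, 0)
  4x1 + 3x2 = 38 and x2 = 0 → (9.5, 0)
  x2 = 5 and 4x1 + 3x2 = 38 → (5.75, 5)
  x2 = 5 and x1 = 0 → (0, 5)

Vertices: (0, 0), (9.5, 0), (5.75, 5), (0, 5)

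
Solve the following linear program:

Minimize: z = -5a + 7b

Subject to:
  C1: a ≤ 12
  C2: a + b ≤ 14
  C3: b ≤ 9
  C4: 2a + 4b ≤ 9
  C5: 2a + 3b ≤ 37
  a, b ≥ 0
Each vertex is the intersection of two constraint boundaries that also satisfies all remaining constraints:
  a = 0 and b = 0 → (0, 0)
  2a + 4b = 9 and b = 0 → (4.5, 0)
  2a + 4b = 9 and a = 0 → (0, 2.25)

Evaluating z = -5a + 7b at each vertex:
  (0, 0): z = 0
  (4.5, 0): z = -22.5
  (0, 2.25): z = 15.75

The minimum is at (4.5, 0) with z = -22.5.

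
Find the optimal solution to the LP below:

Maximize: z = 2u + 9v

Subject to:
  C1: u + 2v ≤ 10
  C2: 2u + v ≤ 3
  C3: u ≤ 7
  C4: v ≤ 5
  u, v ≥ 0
u = 0, v = 3, z = 27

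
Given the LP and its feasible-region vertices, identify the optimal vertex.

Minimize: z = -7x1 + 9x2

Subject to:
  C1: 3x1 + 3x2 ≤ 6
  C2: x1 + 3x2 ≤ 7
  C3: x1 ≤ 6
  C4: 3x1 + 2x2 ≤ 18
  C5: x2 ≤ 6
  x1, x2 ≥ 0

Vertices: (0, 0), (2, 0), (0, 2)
Evaluating z = -7x1 + 9x2 at each vertex:
  (0, 0): z = 0
  (2, 0): z = -14
  (0, 2): z = 18

The smallest value is z = -14, attained at (2, 0).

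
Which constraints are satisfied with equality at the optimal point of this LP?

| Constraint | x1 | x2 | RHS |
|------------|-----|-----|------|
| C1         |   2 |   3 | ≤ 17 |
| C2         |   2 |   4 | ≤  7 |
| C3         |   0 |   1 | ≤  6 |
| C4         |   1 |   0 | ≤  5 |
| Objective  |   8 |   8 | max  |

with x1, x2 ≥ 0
Optimal: x1 = 3.5, x2 = 0
Slack at optimum:
  C1: slack = 10
  C2: slack = 0 (binding)
  C3: slack = 6
  C4: slack = 1.5
  x1 ≥ 0: x1 = 3.5
  x2 ≥ 0: x2 = 0 (binding)
Binding constraints: C2, x2 ≥ 0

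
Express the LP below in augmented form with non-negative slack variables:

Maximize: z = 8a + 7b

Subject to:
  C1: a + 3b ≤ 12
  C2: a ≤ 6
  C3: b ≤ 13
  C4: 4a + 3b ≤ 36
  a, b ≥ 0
max z = 8a + 7b

s.t.
  a + 3b + s1 = 12
  a + s2 = 6
  b + s3 = 13
  4a + 3b + s4 = 36
  a, b, s1, s2, s3, s4 ≥ 0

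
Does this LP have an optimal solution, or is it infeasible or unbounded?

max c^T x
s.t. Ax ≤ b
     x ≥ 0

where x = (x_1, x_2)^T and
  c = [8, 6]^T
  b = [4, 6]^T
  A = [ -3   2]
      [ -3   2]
Feasible point: (0, 0) satisfies every constraint, so the LP is feasible.
Direction d = (1, 0): for each constraint row a, a·d ≤ 0 —
  (-3)(1) + (2)(0) = -3 ≤ 0
  (-3)(1) + (2)(0) = -3 ≤ 0
and d ≥ 0, so (0, 0) + t·d stays feasible for every t ≥ 0. Along this ray z = 8x_1 + 6x_2 changes by 8 per unit t, so z → +∞.

Unbounded: there is a feasible ray along which z → +∞.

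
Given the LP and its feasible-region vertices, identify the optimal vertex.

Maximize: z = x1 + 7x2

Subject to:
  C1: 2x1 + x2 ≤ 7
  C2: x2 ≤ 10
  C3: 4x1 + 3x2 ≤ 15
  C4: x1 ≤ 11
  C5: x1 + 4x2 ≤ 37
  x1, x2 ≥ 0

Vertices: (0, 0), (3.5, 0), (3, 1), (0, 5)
(0, 5) with z = 35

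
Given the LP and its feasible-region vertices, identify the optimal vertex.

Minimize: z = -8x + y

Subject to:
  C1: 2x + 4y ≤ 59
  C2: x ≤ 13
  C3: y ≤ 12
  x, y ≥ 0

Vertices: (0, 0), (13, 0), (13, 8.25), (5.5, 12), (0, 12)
(13, 0) with z = -104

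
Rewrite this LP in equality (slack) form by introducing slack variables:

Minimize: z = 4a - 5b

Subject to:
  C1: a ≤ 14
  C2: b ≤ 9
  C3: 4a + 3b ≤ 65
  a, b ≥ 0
min z = 4a - 5b

s.t.
  a + s1 = 14
  b + s2 = 9
  4a + 3b + s3 = 65
  a, b, s1, s2, s3 ≥ 0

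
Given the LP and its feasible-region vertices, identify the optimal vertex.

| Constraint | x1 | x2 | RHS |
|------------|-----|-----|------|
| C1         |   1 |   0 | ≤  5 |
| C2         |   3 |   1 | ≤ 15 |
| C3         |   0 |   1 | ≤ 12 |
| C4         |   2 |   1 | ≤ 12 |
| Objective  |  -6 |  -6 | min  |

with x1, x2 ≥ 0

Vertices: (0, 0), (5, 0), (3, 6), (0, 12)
Evaluating z = -6x1 - 6x2 at each vertex:
  (0, 0): z = 0
  (5, 0): z = -30
  (3, 6): z = -54
  (0, 12): z = -72

The smallest value is z = -72, attained at (0, 12).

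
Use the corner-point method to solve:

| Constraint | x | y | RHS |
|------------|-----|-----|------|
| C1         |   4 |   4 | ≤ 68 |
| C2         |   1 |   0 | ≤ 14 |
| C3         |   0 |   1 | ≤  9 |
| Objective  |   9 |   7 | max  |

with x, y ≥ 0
x = 14, y = 3, z = 147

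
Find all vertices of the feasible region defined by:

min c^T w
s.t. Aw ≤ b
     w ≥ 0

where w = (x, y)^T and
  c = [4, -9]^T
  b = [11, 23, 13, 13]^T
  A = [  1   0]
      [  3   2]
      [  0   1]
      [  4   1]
Each vertex is the intersection of two constraint boundaries that also satisfies all remaining constraints:
  x = 0 and y = 0 → (0, 0)
  4x + y = 13 and y = 0 → (3.25, 0)
  3x + 2y = 23 and 4x + y = 13 → (0.6, 10.6)
  3x + 2y = 23 and x = 0 → (0, 11.5)

Vertices: (0, 0), (3.25, 0), (0.6, 10.6), (0, 11.5)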